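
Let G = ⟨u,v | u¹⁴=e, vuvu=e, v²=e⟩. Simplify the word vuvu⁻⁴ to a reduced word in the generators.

Multiply left to right, reducing at each step:
  v · u = u¹³v
  (u¹³v) · v = u¹³
  (u¹³) · u⁻⁴ = u⁹

Answer: u⁹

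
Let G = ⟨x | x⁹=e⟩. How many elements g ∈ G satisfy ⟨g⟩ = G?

G is cyclic of order 9. An element generates G iff its order is 9, and a cyclic group of order 9 has exactly φ(9) = 6 such elements.

Answer: 6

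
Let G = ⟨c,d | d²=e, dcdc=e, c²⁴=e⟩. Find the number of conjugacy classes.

The conjugacy classes (representative and size) are:
  [e] (size 1), [c²³] (size 2), [c²] (size 2), [c³] (size 2), [c²⁰] (size 2), [c¹⁹] (size 2), [c⁶] (size 2), [c⁷] (size 2), [c⁸] (size 2), [c⁹] (size 2), [c¹⁴] (size 2), [c¹¹] (size 2), [c¹²] (size 1), [c⁴d] (size 12), [c⁵d] (size 12).
Class equation: 1 + 2 + 2 + 2 + 2 + 2 + 2 + 2 + 2 + 2 + 2 + 2 + 1 + 12 + 12 = 48 = |G|. So G has 15 conjugacy classes.

Answer: 15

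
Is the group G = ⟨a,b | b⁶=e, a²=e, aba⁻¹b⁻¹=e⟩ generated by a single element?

|G| = 12, but the maximum element order in G is 6 < 12. No single element generates all of G, so G is not cyclic.

Answer: No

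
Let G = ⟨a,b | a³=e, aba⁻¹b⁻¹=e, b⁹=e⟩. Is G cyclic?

|G| = 27, but the maximum element order in G is 9 < 27. No single element generates all of G, so G is not cyclic.

Answer: No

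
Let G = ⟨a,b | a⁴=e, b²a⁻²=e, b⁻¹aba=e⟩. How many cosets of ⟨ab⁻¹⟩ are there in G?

First find ord(ab⁻¹) by computing successive powers:
  (ab⁻¹)¹ = ab⁻¹, (ab⁻¹)² = a², (ab⁻¹)³ = ab, (ab⁻¹)⁴ = e.
So |⟨ab⁻¹⟩| = ord(ab⁻¹) = 4. With |G| = 8, by Lagrange [G : ⟨ab⁻¹⟩] = 8/4 = 2.

Answer: 2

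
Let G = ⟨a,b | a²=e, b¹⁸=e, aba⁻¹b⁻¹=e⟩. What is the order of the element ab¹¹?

Compute successive powers until reaching e:
  (ab¹¹)¹ = ab¹¹, (ab¹¹)² = b⁴, (ab¹¹)³ = ab¹⁵, (ab¹¹)⁴ = b⁸, (ab¹¹)⁵ = ab, (ab¹¹)⁶ = b¹², (ab¹¹)⁷ = ab⁵, (ab¹¹)⁸ = b¹⁶, (ab¹¹)⁹ = ab⁹, (ab¹¹)¹⁰ = b², (ab¹¹)¹¹ = ab¹³, (ab¹¹)¹² = b⁶, (ab¹¹)¹³ = ab¹⁷, (ab¹¹)¹⁴ = b¹⁰, (ab¹¹)¹⁵ = ab³, (ab¹¹)¹⁶ = b¹⁴, (ab¹¹)¹⁷ = ab⁷, (ab¹¹)¹⁸ = e.
The smallest positive k with (ab¹¹)ᵏ = e is 18.

Answer: 18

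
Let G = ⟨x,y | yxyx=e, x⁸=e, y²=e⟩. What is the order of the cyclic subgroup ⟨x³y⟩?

|⟨x³y⟩| equals the order of x³y. Compute successive powers until reaching e:
  (x³y)¹ = x³y, (x³y)² = e.
The smallest positive k with (x³y)ᵏ = e is 2, so |⟨x³y⟩| = 2.

Answer: 2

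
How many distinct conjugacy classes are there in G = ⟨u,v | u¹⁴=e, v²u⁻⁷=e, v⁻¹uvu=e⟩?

The conjugacy classes (representative and size) are:
  [e] (size 1), [u¹³] (size 2), [u¹²] (size 2), [u¹¹] (size 2), [u⁴] (size 2), [u⁵] (size 2), [u⁸] (size 2), [u⁷] (size 1), [u⁵v⁻¹] (size 7), [u⁵v] (size 7).
Class equation: 1 + 2 + 2 + 2 + 2 + 2 + 2 + 1 + 7 + 7 = 28 = |G|. So G has 10 conjugacy classes.

Answer: 10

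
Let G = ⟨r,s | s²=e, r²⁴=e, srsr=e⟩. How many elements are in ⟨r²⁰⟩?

|⟨r²⁰⟩| equals the order of r²⁰. Compute successive powers until reaching e:
  (r²⁰)¹ = r²⁰, (r²⁰)² = r¹⁶, (r²⁰)³ = r¹², (r²⁰)⁴ = r⁸, (r²⁰)⁵ = r⁴, (r²⁰)⁶ = e.
The smallest positive k with (r²⁰)ᵏ = e is 6, so |⟨r²⁰⟩| = 6.

Answer: 6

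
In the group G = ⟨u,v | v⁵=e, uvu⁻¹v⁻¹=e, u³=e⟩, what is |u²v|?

Compute successive powers until reaching e:
  (u²v)¹ = u²v, (u²v)² = uv², (u²v)³ = v³, (u²v)⁴ = u²v⁴, (u²v)⁵ = u, (u²v)⁶ = v, (u²v)⁷ = u²v², (u²v)⁸ = uv³, (u²v)⁹ = v⁴, (u²v)¹⁰ = u², (u²v)¹¹ = uv, (u²v)¹² = v², (u²v)¹³ = u²v³, (u²v)¹⁴ = uv⁴, (u²v)¹⁵ = e.
The smallest positive k with (u²v)ᵏ = e is 15.

Answer: 15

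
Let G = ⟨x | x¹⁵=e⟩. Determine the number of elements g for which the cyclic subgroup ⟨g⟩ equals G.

G is cyclic of order 15. An element generates G iff its order is 15, and a cyclic group of order 15 has exactly φ(15) = 8 such elements.

Answer: 8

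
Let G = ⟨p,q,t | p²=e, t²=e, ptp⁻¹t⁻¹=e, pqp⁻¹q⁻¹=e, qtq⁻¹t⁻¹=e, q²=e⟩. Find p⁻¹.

The order of p is 2 (smallest k with pᵏ = e), so p⁻¹ = p¹ = p.
Check: p · p → p · p = e, giving e as required.

Answer: p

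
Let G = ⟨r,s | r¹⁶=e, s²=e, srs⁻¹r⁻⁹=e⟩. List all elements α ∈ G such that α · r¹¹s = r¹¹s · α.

⟨r¹¹s⟩ ⊆ C_G(r¹¹s) since powers of r¹¹s commute with r¹¹s; so |C_G(r¹¹s)| ≥ |⟨r¹¹s⟩| = 16.
By orbit–stabilizer, |C_G(r¹¹s)| = |G| / |conj. class of r¹¹s| = 32 / 2 = 16.
The 16 elements commuting with r¹¹s are {e, r², r⁴, r⁶, r⁸, r¹⁰, r¹², r¹⁴, r⁹s, rs, r¹¹s, r³s, r¹³s, r⁵s, r¹⁵s, r⁷s}.

Answer: {e, r², r⁴, r⁶, r⁸, r¹⁰, r¹², r¹⁴, r⁹s, rs, r¹¹s, r³s, r¹³s, r⁵s, r¹⁵s, r⁷s}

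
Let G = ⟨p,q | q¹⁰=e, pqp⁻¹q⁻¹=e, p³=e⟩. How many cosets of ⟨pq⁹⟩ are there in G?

First find ord(pq⁹) by computing successive powers:
  (pq⁹)¹ = pq⁹, (pq⁹)² = p²q⁸, (pq⁹)³ = q⁷, (pq⁹)⁴ = pq⁶, (pq⁹)⁵ = p²q⁵, (pq⁹)⁶ = q⁴, (pq⁹)⁷ = pq³, (pq⁹)⁸ = p²q², (pq⁹)⁹ = q, (pq⁹)¹⁰ = p, (pq⁹)¹¹ = p²q⁹, (pq⁹)¹² = q⁸, (pq⁹)¹³ = pq⁷, (pq⁹)¹⁴ = p²q⁶, (pq⁹)¹⁵ = q⁵, (pq⁹)¹⁶ = pq⁴, (pq⁹)¹⁷ = p²q³, (pq⁹)¹⁸ = q², (pq⁹)¹⁹ = pq, (pq⁹)²⁰ = p², (pq⁹)²¹ = q⁹, (pq⁹)²² = pq⁸, (pq⁹)²³ = p²q⁷, (pq⁹)²⁴ = q⁶, (pq⁹)²⁵ = pq⁵, (pq⁹)²⁶ = p²q⁴, (pq⁹)²⁷ = q³, (pq⁹)²⁸ = pq², (pq⁹)²⁹ = p²q, (pq⁹)³⁰ = e.
So |⟨pq⁹⟩| = ord(pq⁹) = 30. With |G| = 30, by Lagrange [G : ⟨pq⁹⟩] = 30/30 = 1.

Answer: 1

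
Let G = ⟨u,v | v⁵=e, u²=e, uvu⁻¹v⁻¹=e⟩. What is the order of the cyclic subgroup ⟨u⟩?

|⟨u⟩| equals the order of u. Compute successive powers until reaching e:
  u¹ = u, u² = e.
The smallest positive k with uᵏ = e is 2, so |⟨u⟩| = 2.

Answer: 2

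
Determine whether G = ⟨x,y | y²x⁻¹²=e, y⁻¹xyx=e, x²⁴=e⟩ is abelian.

x·y = xy but y·x = x¹¹y⁻¹, so x·y ≠ y·x and G is not abelian.

Answer: No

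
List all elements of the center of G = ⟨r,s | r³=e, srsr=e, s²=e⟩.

An element z ∈ Z(G) iff z commutes with every generator.
For example e is central: e·r = r = r·e; e·s = s = s·e.
Whereas r ∉ Z(G) since r·s = rs ≠ r²s = s·r.
Checking each of the 6 elements this way gives Z(G) = {e}, of order 1.

Answer: {e}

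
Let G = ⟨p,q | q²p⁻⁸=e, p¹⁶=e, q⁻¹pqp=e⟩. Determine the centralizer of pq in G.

⟨pq⟩ ⊆ C_G(pq) since powers of pq commute with pq; so |C_G(pq)| ≥ |⟨pq⟩| = 4.
By orbit–stabilizer, |C_G(pq)| = |G| / |conj. class of pq| = 32 / 8 = 4.
The 4 elements commuting with pq are {e, p⁸, pq, pq⁻¹}.

Answer: {e, p⁸, pq, pq⁻¹}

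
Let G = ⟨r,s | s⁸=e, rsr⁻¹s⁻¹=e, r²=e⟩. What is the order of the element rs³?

Compute successive powers until reaching e:
  (rs³)¹ = rs³, (rs³)² = s⁶, (rs³)³ = rs, (rs³)⁴ = s⁴, (rs³)⁵ = rs⁷, (rs³)⁶ = s², (rs³)⁷ = rs⁵, (rs³)⁸ = e.
The smallest positive k with (rs³)ᵏ = e is 8.

Answer: 8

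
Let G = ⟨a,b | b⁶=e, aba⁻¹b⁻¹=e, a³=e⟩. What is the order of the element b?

Compute successive powers until reaching e:
  b¹ = b, b² = b², b³ = b³, b⁴ = b⁴, b⁵ = b⁵, b⁶ = e.
The smallest positive k with bᵏ = e is 6.

Answer: 6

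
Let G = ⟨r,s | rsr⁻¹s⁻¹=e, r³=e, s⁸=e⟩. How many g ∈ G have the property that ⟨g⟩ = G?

G is cyclic of order 24. An element generates G iff its order is 24, and a cyclic group of order 24 has exactly φ(24) = 8 such elements.

Answer: 8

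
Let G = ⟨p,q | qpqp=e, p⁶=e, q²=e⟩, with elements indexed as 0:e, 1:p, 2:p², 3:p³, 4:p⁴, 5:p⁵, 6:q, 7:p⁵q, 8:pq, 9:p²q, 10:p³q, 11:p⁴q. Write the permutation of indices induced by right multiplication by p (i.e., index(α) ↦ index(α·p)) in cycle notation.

(0 1 2 3 4 5)(6 7 11 10 9 8)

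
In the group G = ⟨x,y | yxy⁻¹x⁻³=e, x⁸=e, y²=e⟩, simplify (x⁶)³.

Compute successive powers of (x⁶), reducing at each step:
  (x⁶)²: (x⁶) · x⁶ = x⁴
  (x⁶)³: (x⁴) · x⁶ = x²

Answer: x²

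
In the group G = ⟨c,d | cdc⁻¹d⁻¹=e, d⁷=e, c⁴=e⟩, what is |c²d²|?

Compute successive powers until reaching e:
  (c²d²)¹ = c²d², (c²d²)² = d⁴, (c²d²)³ = c²d⁶, (c²d²)⁴ = d, (c²d²)⁵ = c²d³, (c²d²)⁶ = d⁵, (c²d²)⁷ = c², (c²d²)⁸ = d², (c²d²)⁹ = c²d⁴, (c²d²)¹⁰ = d⁶, (c²d²)¹¹ = c²d, (c²d²)¹² = d³, (c²d²)¹³ = c²d⁵, (c²d²)¹⁴ = e.
The smallest positive k with (c²d²)ᵏ = e is 14.

Answer: 14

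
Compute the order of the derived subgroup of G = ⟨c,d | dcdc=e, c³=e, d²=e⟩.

G' = [G, G] is generated by all commutators. The generator-pair commutators are: [c, d] = c².
The subgroup they normally generate is {e, c, c²}, of order 3.
Check: |G/G'| = 6/3 = 2 is the order of the abelianisation.

Answer: 3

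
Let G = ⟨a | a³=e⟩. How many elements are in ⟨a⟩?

|⟨a⟩| equals the order of a. Compute successive powers until reaching e:
  a¹ = a, a² = a², a³ = e.
The smallest positive k with aᵏ = e is 3, so |⟨a⟩| = 3.

Answer: 3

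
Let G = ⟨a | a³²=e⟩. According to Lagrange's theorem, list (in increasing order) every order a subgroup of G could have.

|G| = 32 = 2⁵. By Lagrange's theorem the order of any subgroup divides 32; the divisors of 32 are 1, 2, 4, 8, 16, 32.

Answer: 1, 2, 4, 8, 16, 32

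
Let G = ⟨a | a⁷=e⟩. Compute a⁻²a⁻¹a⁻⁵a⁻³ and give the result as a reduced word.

Multiply left to right, reducing at each step:
  (a⁵) · a⁻¹ = a⁴
  (a⁴) · a⁻⁵ = a⁶
  (a⁶) · a⁻³ = a³

Answer: a³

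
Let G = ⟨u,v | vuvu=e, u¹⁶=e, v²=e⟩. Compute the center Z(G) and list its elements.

An element z ∈ Z(G) iff z commutes with every generator.
For example u⁸ is central: (u⁸)·u = u⁹ = u·(u⁸); (u⁸)·v = u⁸v = v·(u⁸).
Whereas u ∉ Z(G) since u·v = uv ≠ u¹⁵v = v·u.
Checking each of the 32 elements this way gives Z(G) = {e, u⁸}, of order 2.

Answer: {e, u⁸}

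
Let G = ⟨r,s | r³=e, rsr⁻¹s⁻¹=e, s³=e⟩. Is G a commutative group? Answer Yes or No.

Each pair of generators commutes: r·s = rs = s·r. Since the generators pairwise commute, every element of G commutes with every other, so G is abelian.

Answer: Yes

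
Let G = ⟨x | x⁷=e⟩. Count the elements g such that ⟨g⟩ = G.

G is cyclic of order 7. An element generates G iff its order is 7, and a cyclic group of order 7 has exactly φ(7) = 6 such elements.

Answer: 6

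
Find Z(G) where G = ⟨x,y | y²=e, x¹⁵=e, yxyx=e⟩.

An element z ∈ Z(G) iff z commutes with every generator.
For example e is central: e·x = x = x·e; e·y = y = y·e.
Whereas x ∉ Z(G) since x·y = xy ≠ x¹⁴y = y·x.
Checking each of the 30 elements this way gives Z(G) = {e}, of order 1.

Answer: {e}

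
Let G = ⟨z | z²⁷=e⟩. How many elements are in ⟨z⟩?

|⟨z⟩| equals the order of z. Compute successive powers until reaching e:
  z¹ = z, z² = z², z³ = z³, z⁴ = z⁴, z⁵ = z⁵, z⁶ = z⁶, z⁷ = z⁷, z⁸ = z⁸, z⁹ = z⁹, z¹⁰ = z¹⁰, z¹¹ = z¹¹, z¹² = z¹², z¹³ = z¹³, z¹⁴ = z¹⁴, z¹⁵ = z¹⁵, z¹⁶ = z¹⁶, z¹⁷ = z¹⁷, z¹⁸ = z¹⁸, z¹⁹ = z¹⁹, z²⁰ = z²⁰, z²¹ = z²¹, z²² = z²², z²³ = z²³, z²⁴ = z²⁴, z²⁵ = z²⁵, z²⁶ = z²⁶, z²⁷ = e.
The smallest positive k with zᵏ = e is 27, so |⟨z⟩| = 27.

Answer: 27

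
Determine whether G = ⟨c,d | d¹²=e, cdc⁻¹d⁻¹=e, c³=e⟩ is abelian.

Each pair of generators commutes: c·d = cd = d·c. Since the generators pairwise commute, every element of G commutes with every other, so G is abelian.

Answer: Yes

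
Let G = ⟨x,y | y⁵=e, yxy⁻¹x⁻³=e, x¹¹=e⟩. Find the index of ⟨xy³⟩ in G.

First find ord(xy³) by computing successive powers:
  (xy³)¹ = xy³, (xy³)² = x⁶y, (xy³)³ = x⁹y⁴, (xy³)⁴ = x²y², (xy³)⁵ = e.
So |⟨xy³⟩| = ord(xy³) = 5. With |G| = 55, by Lagrange [G : ⟨xy³⟩] = 55/5 = 11.

Answer: 11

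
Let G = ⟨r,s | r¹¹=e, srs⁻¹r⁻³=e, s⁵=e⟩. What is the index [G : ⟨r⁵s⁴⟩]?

First find ord(r⁵s⁴) by computing successive powers:
  (r⁵s⁴)¹ = r⁵s⁴, (r⁵s⁴)² = r³s³, (r⁵s⁴)³ = r⁶s², (r⁵s⁴)⁴ = r⁷s, (r⁵s⁴)⁵ = e.
So |⟨r⁵s⁴⟩| = ord(r⁵s⁴) = 5. With |G| = 55, by Lagrange [G : ⟨r⁵s⁴⟩] = 55/5 = 11.

Answer: 11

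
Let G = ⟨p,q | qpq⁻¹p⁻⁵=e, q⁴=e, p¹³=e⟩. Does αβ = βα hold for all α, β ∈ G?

p·q = pq but q·p = p⁵q, so p·q ≠ q·p and G is not abelian.

Answer: No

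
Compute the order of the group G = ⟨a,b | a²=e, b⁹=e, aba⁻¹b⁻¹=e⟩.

Enumerate words in the generators, reducing via the relations: the distinct elements are
  {a, b, e, ab, b², b³, b⁴, b⁵, b⁶, b⁷, b⁸, ab², ab³, ab⁴, ab⁵, ab⁶, ab⁷, ab⁸}.
No further products give new elements, so |G| = 18.

Answer: 18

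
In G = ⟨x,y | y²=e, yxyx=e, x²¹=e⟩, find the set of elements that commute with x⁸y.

⟨x⁸y⟩ ⊆ C_G(x⁸y) since powers of x⁸y commute with x⁸y; so |C_G(x⁸y)| ≥ |⟨x⁸y⟩| = 2.
By orbit–stabilizer, |C_G(x⁸y)| = |G| / |conj. class of x⁸y| = 42 / 21 = 2.
The 2 elements commuting with x⁸y are {e, x⁸y}.

Answer: {e, x⁸y}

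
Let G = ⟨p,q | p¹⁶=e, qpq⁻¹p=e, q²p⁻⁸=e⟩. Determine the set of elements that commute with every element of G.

An element z ∈ Z(G) iff z commutes with every generator.
For example p⁸ is central: (p⁸)·p = p⁹ = p·(p⁸); (p⁸)·q = q⁻¹ = q·(p⁸).
Whereas p ∉ Z(G) since p·q = pq ≠ p⁷q⁻¹ = q·p.
Checking each of the 32 elements this way gives Z(G) = {e, p⁸}, of order 2.

Answer: {e, p⁸}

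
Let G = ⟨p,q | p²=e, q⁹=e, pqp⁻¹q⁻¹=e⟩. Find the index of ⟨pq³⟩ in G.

First find ord(pq³) by computing successive powers:
  (pq³)¹ = pq³, (pq³)² = q⁶, (pq³)³ = p, (pq³)⁴ = q³, (pq³)⁵ = pq⁶, (pq³)⁶ = e.
So |⟨pq³⟩| = ord(pq³) = 6. With |G| = 18, by Lagrange [G : ⟨pq³⟩] = 18/6 = 3.

Answer: 3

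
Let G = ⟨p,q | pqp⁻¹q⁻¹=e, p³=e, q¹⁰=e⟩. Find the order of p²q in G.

Compute successive powers until reaching e:
  (p²q)¹ = p²q, (p²q)² = pq², (p²q)³ = q³, (p²q)⁴ = p²q⁴, (p²q)⁵ = pq⁵, (p²q)⁶ = q⁶, (p²q)⁷ = p²q⁷, (p²q)⁸ = pq⁸, (p²q)⁹ = q⁹, (p²q)¹⁰ = p², (p²q)¹¹ = pq, (p²q)¹² = q², (p²q)¹³ = p²q³, (p²q)¹⁴ = pq⁴, (p²q)¹⁵ = q⁵, (p²q)¹⁶ = p²q⁶, (p²q)¹⁷ = pq⁷, (p²q)¹⁸ = q⁸, (p²q)¹⁹ = p²q⁹, (p²q)²⁰ = p, (p²q)²¹ = q, (p²q)²² = p²q², (p²q)²³ = pq³, (p²q)²⁴ = q⁴, (p²q)²⁵ = p²q⁵, (p²q)²⁶ = pq⁶, (p²q)²⁷ = q⁷, (p²q)²⁸ = p²q⁸, (p²q)²⁹ = pq⁹, (p²q)³⁰ = e.
The smallest positive k with (p²q)ᵏ = e is 30.

Answer: 30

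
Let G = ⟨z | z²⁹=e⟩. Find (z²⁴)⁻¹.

The order of (z²⁴) is 29 (smallest k with (z²⁴)ᵏ = e), so (z²⁴)⁻¹ = (z²⁴)²⁸ = z⁵.
Check: (z²⁴) · (z⁵) → (z²⁴) · z⁵ = e, giving e as required.

Answer: z⁵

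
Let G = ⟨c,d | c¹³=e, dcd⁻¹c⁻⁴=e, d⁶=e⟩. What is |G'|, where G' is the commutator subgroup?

G' = [G, G] is generated by all commutators. The generator-pair commutators are: [c, d] = c¹⁰.
The subgroup they normally generate is {e, c, c², c³, c⁴, c⁵, c⁶, c⁷, c⁸, c⁹, c¹⁰, c¹¹, c¹²}, of order 13.
Check: |G/G'| = 78/13 = 6 is the order of the abelianisation.

Answer: 13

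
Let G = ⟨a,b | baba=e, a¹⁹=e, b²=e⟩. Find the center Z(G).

An element z ∈ Z(G) iff z commutes with every generator.
For example e is central: e·a = a = a·e; e·b = b = b·e.
Whereas a ∉ Z(G) since a·b = ab ≠ a¹⁸b = b·a.
Checking each of the 38 elements this way gives Z(G) = {e}, of order 1.

Answer: {e}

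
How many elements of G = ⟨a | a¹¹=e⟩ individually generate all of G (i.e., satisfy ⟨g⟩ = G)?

G is cyclic of order 11. An element generates G iff its order is 11, and a cyclic group of order 11 has exactly φ(11) = 10 such elements.

Answer: 10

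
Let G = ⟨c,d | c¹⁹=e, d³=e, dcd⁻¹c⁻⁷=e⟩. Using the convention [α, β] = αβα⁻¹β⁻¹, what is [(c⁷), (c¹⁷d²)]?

[(c⁷), (c¹⁷d²)] = (c⁷)·(c¹⁷d²)·(c⁷)⁻¹·(c¹⁷d²)⁻¹.
  (c⁷) · (c¹⁷d²) = c⁵d²
  (c⁵d²) · (c¹²) = c⁴d²
  (c⁴d²) · (c¹⁴d) = c⁶

Answer: c⁶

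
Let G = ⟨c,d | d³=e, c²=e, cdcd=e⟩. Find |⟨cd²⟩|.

|⟨cd²⟩| equals the order of cd². Compute successive powers until reaching e:
  (cd²)¹ = cd², (cd²)² = e.
The smallest positive k with (cd²)ᵏ = e is 2, so |⟨cd²⟩| = 2.

Answer: 2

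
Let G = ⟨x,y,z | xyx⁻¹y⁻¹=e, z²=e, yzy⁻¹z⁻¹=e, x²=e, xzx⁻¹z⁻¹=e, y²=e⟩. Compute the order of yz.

Compute successive powers until reaching e:
  (yz)¹ = yz, (yz)² = e.
The smallest positive k with (yz)ᵏ = e is 2.

Answer: 2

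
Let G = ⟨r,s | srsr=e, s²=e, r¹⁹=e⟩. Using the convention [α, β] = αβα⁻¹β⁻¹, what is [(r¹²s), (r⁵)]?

[(r¹²s), (r⁵)] = (r¹²s)·(r⁵)·(r¹²s)⁻¹·(r⁵)⁻¹.
  (r¹²s) · (r⁵) = r⁷s
  (r⁷s) · (r¹²s) = r¹⁴
  (r¹⁴) · (r¹⁴) = r⁹

Answer: r⁹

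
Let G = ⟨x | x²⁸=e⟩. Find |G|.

G is generated by a single element, so G is cyclic. The relator gives x²⁸ = e and no smaller power is forced to be e, so the 28 powers {e, x, x², x³, x⁴, x⁵, x⁶, x⁷, x⁸, x⁹, x²², x²³, x²¹, x²⁰, x²⁴, x²⁵, x²⁶, x²⁷, x¹², x¹³, x¹¹, x¹⁰, x¹⁴, x¹⁵, x¹⁶, x¹⁷, x¹⁸, x¹⁹} are distinct. Hence |G| = 28.

Answer: 28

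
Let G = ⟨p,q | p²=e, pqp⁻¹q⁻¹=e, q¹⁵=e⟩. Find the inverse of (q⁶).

The order of (q⁶) is 5 (smallest k with (q⁶)ᵏ = e), so (q⁶)⁻¹ = (q⁶)⁴ = q⁹.
Check: (q⁶) · (q⁹) → (q⁶) · q⁹ = e, giving e as required.

Answer: q⁹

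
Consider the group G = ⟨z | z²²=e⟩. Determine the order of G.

G is generated by a single element, so G is cyclic. The relator gives z²² = e and no smaller power is forced to be e, so the 22 powers {e, z, z², z³, z⁴, z⁵, z⁶, z⁷, z⁸, z⁹, z²¹, z²⁰, z¹², z¹³, z¹¹, z¹⁰, z¹⁴, z¹⁵, z¹⁶, z¹⁷, z¹⁸, z¹⁹} are distinct. Hence |G| = 22.

Answer: 22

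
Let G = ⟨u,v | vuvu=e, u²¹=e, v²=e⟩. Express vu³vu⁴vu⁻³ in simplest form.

Multiply left to right, reducing at each step:
  v · u³ = u¹⁸v
  (u¹⁸v) · v = u¹⁸
  (u¹⁸) · u⁴ = u
  u · v = uv
  (uv) · u⁻³ = u⁴v

Answer: u⁴v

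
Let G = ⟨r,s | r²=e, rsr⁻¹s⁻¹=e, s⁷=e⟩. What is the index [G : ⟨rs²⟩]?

First find ord(rs²) by computing successive powers:
  (rs²)¹ = rs², (rs²)² = s⁴, (rs²)³ = rs⁶, (rs²)⁴ = s, (rs²)⁵ = rs³, (rs²)⁶ = s⁵, (rs²)⁷ = r, (rs²)⁸ = s², (rs²)⁹ = rs⁴, (rs²)¹⁰ = s⁶, (rs²)¹¹ = rs, (rs²)¹² = s³, (rs²)¹³ = rs⁵, (rs²)¹⁴ = e.
So |⟨rs²⟩| = ord(rs²) = 14. With |G| = 14, by Lagrange [G : ⟨rs²⟩] = 14/14 = 1.

Answer: 1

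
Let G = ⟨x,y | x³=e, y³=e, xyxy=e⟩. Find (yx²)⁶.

Compute successive powers of (yx²), reducing at each step:
  (yx²)²: (yx²) · y = xy²x;   (xy²x) · x² = xy²
  (yx²)³: (xy²) · y = x;   x · x² = e
  (yx²)⁴: e · y = y;   y · x² = yx²
  (yx²)⁵: (yx²) · y = xy²x;   (xy²x) · x² = xy²
  (yx²)⁶: (xy²) · y = x;   x · x² = e

Answer: e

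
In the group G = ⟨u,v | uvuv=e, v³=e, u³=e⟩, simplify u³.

Compute successive powers of u, reducing at each step:
  u²: u · u = u²
  u³: (u²) · u = e

Answer: e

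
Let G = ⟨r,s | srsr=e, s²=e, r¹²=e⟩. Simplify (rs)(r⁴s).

Compute (rs) · (r⁴s) by multiplying left to right and reducing via the relations at each step:
  (rs) · r⁴ = r⁹s
  (r⁹s) · s = r⁹

Answer: r⁹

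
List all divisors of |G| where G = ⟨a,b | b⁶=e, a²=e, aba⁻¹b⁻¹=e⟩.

|G| = 12 = 2² · 3. By Lagrange's theorem the order of any subgroup divides 12; the divisors of 12 are 1, 2, 3, 4, 6, 12.

Answer: 1, 2, 3, 4, 6, 12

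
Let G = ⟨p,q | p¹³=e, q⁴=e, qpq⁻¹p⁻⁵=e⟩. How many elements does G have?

Enumerate words in the generators, reducing via the relations: the distinct elements are
  {e, p, q, pq, p², p³, p⁴, p⁵, p⁶, p⁷, p⁸, p⁹, q², q³, pq², pq³, p²q, p³q, p¹², p¹¹, p¹⁰, p⁴q, p⁵q, p⁶q, p⁷q, p⁸q, p⁹q, p²q², p²q³, p³q², p³q³, p¹²q, p¹¹q, p¹⁰q, p⁴q², p⁴q³, p⁵q², p⁵q³, p⁶q², p⁶q³, p⁷q², p⁷q³, p⁸q², p⁸q³, p⁹q², p⁹q³, p¹²q², p¹²q³, p¹¹q², p¹¹q³, p¹⁰q², p¹⁰q³}.
No further products give new elements, so |G| = 52.

Answer: 52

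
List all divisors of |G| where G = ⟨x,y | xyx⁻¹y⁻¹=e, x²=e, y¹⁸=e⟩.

|G| = 36 = 2² · 3². By Lagrange's theorem the order of any subgroup divides 36; the divisors of 36 are 1, 2, 3, 4, 6, 9, 12, 18, 36.

Answer: 1, 2, 3, 4, 6, 9, 12, 18, 36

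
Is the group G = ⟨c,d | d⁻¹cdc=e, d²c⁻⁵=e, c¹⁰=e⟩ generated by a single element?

Every cyclic group is abelian. But c·d = cd while d·c = c⁴d⁻¹, so c·d ≠ d·c and G is not abelian. Hence G is not cyclic.

Answer: No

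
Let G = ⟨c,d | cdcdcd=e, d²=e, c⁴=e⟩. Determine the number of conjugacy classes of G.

The conjugacy classes (representative and size) are:
  [e] (size 1), [c³] (size 6), [c²dc²d] (size 3), [cdc³] (size 6), [dc³] (size 8).
Class equation: 1 + 6 + 3 + 6 + 8 = 24 = |G|. So G has 5 conjugacy classes.

Answer: 5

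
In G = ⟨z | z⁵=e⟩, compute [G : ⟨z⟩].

First find ord(z) by computing successive powers:
  z¹ = z, z² = z², z³ = z³, z⁴ = z⁴, z⁵ = e.
So |⟨z⟩| = ord(z) = 5. With |G| = 5, by Lagrange [G : ⟨z⟩] = 5/5 = 1.

Answer: 1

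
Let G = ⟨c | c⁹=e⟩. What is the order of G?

G is generated by a single element, so G is cyclic. The relator gives c⁹ = e and no smaller power is forced to be e, so the 9 powers {c, e, c², c³, c⁴, c⁵, c⁶, c⁷, c⁸} are distinct. Hence |G| = 9.

Answer: 9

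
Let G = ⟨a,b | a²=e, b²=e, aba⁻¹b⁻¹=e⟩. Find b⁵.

Compute successive powers of b, reducing at each step:
  b²: b · b = e
  b³: e · b = b
  b⁴: b · b = e
  b⁵: e · b = b

Answer: b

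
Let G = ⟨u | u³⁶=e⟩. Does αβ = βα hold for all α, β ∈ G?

G has a single generator, so G is cyclic and hence abelian.

Answer: Yes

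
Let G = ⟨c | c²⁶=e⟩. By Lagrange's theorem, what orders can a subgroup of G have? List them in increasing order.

|G| = 26 = 2 · 13. By Lagrange's theorem the order of any subgroup divides 26; the divisors of 26 are 1, 2, 13, 26.

Answer: 1, 2, 13, 26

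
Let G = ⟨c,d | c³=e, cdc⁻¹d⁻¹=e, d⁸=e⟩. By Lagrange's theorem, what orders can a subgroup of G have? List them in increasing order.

|G| = 24 = 2³ · 3. By Lagrange's theorem the order of any subgroup divides 24; the divisors of 24 are 1, 2, 3, 4, 6, 8, 12, 24.

Answer: 1, 2, 3, 4, 6, 8, 12, 24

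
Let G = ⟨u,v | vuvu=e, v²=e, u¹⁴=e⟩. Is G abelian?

u·v = uv but v·u = u¹³v, so u·v ≠ v·u and G is not abelian.

Answer: No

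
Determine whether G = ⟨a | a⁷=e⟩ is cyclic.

|G| = 7. The element a has order 7 (its powers give 7 distinct elements), so ⟨a⟩ = G and G is cyclic.

Answer: Yes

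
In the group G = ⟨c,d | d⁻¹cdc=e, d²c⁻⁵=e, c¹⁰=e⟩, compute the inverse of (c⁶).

The order of (c⁶) is 5 (smallest k with (c⁶)ᵏ = e), so (c⁶)⁻¹ = (c⁶)⁴ = c⁴.
Check: (c⁶) · (c⁴) → (c⁶) · c⁴ = e, giving e as required.

Answer: c⁴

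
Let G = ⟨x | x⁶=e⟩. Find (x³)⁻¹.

The order of (x³) is 2 (smallest k with (x³)ᵏ = e), so (x³)⁻¹ = (x³)¹ = x³.
Check: (x³) · (x³) → (x³) · x³ = e, giving e as required.

Answer: x³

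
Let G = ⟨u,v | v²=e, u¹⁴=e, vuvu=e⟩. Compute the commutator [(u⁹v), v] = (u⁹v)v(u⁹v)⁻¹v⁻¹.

[(u⁹v), v] = (u⁹v)·v·(u⁹v)⁻¹·v⁻¹.
  (u⁹v) · v = u⁹
  (u⁹) · (u⁹v) = u⁴v
  (u⁴v) · v = u⁴

Answer: u⁴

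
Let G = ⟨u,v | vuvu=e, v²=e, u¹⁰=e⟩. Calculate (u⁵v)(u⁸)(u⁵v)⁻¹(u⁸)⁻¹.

[(u⁵v), (u⁸)] = (u⁵v)·(u⁸)·(u⁵v)⁻¹·(u⁸)⁻¹.
  (u⁵v) · (u⁸) = u⁷v
  (u⁷v) · (u⁵v) = u²
  (u²) · (u²) = u⁴

Answer: u⁴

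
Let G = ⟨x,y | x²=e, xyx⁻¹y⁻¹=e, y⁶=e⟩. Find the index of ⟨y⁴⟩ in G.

First find ord(y⁴) by computing successive powers:
  (y⁴)¹ = y⁴, (y⁴)² = y², (y⁴)³ = e.
So |⟨y⁴⟩| = ord(y⁴) = 3. With |G| = 12, by Lagrange [G : ⟨y⁴⟩] = 12/3 = 4.

Answer: 4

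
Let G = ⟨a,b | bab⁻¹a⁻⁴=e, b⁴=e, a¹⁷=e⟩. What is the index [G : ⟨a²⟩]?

First find ord(a²) by computing successive powers:
  (a²)¹ = a², (a²)² = a⁴, (a²)³ = a⁶, (a²)⁴ = a⁸, (a²)⁵ = a¹⁰, (a²)⁶ = a¹², (a²)⁷ = a¹⁴, (a²)⁸ = a¹⁶, (a²)⁹ = a, (a²)¹⁰ = a³, (a²)¹¹ = a⁵, (a²)¹² = a⁷, (a²)¹³ = a⁹, (a²)¹⁴ = a¹¹, (a²)¹⁵ = a¹³, (a²)¹⁶ = a¹⁵, (a²)¹⁷ = e.
So |⟨a²⟩| = ord(a²) = 17. With |G| = 68, by Lagrange [G : ⟨a²⟩] = 68/17 = 4.

Answer: 4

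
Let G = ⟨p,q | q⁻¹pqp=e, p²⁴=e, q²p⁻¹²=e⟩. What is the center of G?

An element z ∈ Z(G) iff z commutes with every generator.
For example p¹² is central: (p¹²)·p = p¹³ = p·(p¹²); (p¹²)·q = q⁻¹ = q·(p¹²).
Whereas p ∉ Z(G) since p·q = pq ≠ p¹¹q⁻¹ = q·p.
Checking each of the 48 elements this way gives Z(G) = {e, p¹²}, of order 2.

Answer: {e, p¹²}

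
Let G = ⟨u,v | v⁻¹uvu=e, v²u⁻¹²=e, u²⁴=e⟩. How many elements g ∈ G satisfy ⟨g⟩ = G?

⟨g⟩ = G would require ord(g) = |G| = 48, but the maximum element order in G is 24 < 48. So G is not cyclic and no single element generates it: the count is 0.

Answer: 0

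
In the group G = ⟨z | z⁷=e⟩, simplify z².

Compute successive powers of z, reducing at each step:
  z²: z · z = z²

Answer: z²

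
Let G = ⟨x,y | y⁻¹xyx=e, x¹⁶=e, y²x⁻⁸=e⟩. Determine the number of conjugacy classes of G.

The conjugacy classes (representative and size) are:
  [e] (size 1), [x] (size 2), [x¹⁴] (size 2), [x³] (size 2), [x¹²] (size 2), [x⁵] (size 2), [x¹⁰] (size 2), [x⁷] (size 2), [x⁸] (size 1), [x⁶y] (size 8), [x³y⁻¹] (size 8).
Class equation: 1 + 2 + 2 + 2 + 2 + 2 + 2 + 2 + 1 + 8 + 8 = 32 = |G|. So G has 11 conjugacy classes.

Answer: 11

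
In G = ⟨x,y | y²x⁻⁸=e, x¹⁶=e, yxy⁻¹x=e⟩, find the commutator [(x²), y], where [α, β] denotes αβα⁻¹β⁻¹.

[(x²), y] = (x²)·y·(x²)⁻¹·y⁻¹.
  (x²) · y = x²y
  (x²y) · (x¹⁴) = x⁴y
  (x⁴y) · (y⁻¹) = x⁴

Answer: x⁴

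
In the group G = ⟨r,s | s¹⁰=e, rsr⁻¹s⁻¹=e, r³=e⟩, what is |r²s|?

Compute successive powers until reaching e:
  (r²s)¹ = r²s, (r²s)² = rs², (r²s)³ = s³, (r²s)⁴ = r²s⁴, (r²s)⁵ = rs⁵, (r²s)⁶ = s⁶, (r²s)⁷ = r²s⁷, (r²s)⁸ = rs⁸, (r²s)⁹ = s⁹, (r²s)¹⁰ = r², (r²s)¹¹ = rs, (r²s)¹² = s², (r²s)¹³ = r²s³, (r²s)¹⁴ = rs⁴, (r²s)¹⁵ = s⁵, (r²s)¹⁶ = r²s⁶, (r²s)¹⁷ = rs⁷, (r²s)¹⁸ = s⁸, (r²s)¹⁹ = r²s⁹, (r²s)²⁰ = r, (r²s)²¹ = s, (r²s)²² = r²s², (r²s)²³ = rs³, (r²s)²⁴ = s⁴, (r²s)²⁵ = r²s⁵, (r²s)²⁶ = rs⁶, (r²s)²⁷ = s⁷, (r²s)²⁸ = r²s⁸, (r²s)²⁹ = rs⁹, (r²s)³⁰ = e.
The smallest positive k with (r²s)ᵏ = e is 30.

Answer: 30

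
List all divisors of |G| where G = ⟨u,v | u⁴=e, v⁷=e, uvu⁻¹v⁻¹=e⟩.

|G| = 28 = 2² · 7. By Lagrange's theorem the order of any subgroup divides 28; the divisors of 28 are 1, 2, 4, 7, 14, 28.

Answer: 1, 2, 4, 7, 14, 28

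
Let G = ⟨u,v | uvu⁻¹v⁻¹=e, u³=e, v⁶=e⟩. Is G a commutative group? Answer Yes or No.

Each pair of generators commutes: u·v = uv = v·u. Since the generators pairwise commute, every element of G commutes with every other, so G is abelian.

Answer: Yes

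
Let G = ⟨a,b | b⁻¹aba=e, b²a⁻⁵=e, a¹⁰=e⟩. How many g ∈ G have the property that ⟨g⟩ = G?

⟨g⟩ = G would require ord(g) = |G| = 20, but the maximum element order in G is 10 < 20. So G is not cyclic and no single element generates it: the count is 0.

Answer: 0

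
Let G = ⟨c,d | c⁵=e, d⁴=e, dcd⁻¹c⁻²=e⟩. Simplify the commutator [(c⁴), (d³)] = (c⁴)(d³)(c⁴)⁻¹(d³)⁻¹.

[(c⁴), (d³)] = (c⁴)·(d³)·(c⁴)⁻¹·(d³)⁻¹.
  (c⁴) · (d³) = c⁴d³
  (c⁴d³) · c = c²d³
  (c²d³) · d = c²

Answer: c²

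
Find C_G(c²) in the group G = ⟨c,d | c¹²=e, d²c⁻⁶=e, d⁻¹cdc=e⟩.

⟨c²⟩ ⊆ C_G(c²) since powers of c² commute with c²; so |C_G(c²)| ≥ |⟨c²⟩| = 6.
By orbit–stabilizer, |C_G(c²)| = |G| / |conj. class of c²| = 24 / 2 = 12.
The 12 elements commuting with c² are {e, c, c², c³, c⁴, c⁵, c⁶, c⁷, c⁸, c⁹, c¹⁰, c¹¹}.

Answer: {e, c, c², c³, c⁴, c⁵, c⁶, c⁷, c⁸, c⁹, c¹⁰, c¹¹}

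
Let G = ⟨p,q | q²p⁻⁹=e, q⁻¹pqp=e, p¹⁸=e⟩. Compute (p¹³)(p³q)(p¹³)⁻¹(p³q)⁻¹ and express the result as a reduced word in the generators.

[(p¹³), (p³q)] = (p¹³)·(p³q)·(p¹³)⁻¹·(p³q)⁻¹.
  (p¹³) · (p³q) = p⁷q⁻¹
  (p⁷q⁻¹) · (p⁵) = p²q⁻¹
  (p²q⁻¹) · (p³q⁻¹) = p⁸

Answer: p⁸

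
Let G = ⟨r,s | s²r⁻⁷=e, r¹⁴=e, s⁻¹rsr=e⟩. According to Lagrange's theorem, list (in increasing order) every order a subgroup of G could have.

|G| = 28 = 2² · 7. By Lagrange's theorem the order of any subgroup divides 28; the divisors of 28 are 1, 2, 4, 7, 14, 28.

Answer: 1, 2, 4, 7, 14, 28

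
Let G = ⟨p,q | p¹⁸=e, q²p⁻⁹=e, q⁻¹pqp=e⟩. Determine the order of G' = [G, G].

G' = [G, G] is generated by all commutators. The generator-pair commutators are: [p, q] = p².
The subgroup they normally generate is {e, p², p⁴, p⁶, p⁸, p¹⁰, p¹², p¹⁴, p¹⁶}, of order 9.
Check: |G/G'| = 36/9 = 4 is the order of the abelianisation.

Answer: 9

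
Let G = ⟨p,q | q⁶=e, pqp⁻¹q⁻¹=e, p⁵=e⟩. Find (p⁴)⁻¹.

The order of (p⁴) is 5 (smallest k with (p⁴)ᵏ = e), so (p⁴)⁻¹ = (p⁴)⁴ = p.
Check: (p⁴) · p → (p⁴) · p = e, giving e as required.

Answer: p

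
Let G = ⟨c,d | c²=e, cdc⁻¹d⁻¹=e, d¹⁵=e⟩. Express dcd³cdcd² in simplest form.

Multiply left to right, reducing at each step:
  d · c = cd
  (cd) · d³ = cd⁴
  (cd⁴) · c = d⁴
  (d⁴) · d = d⁵
  (d⁵) · c = cd⁵
  (cd⁵) · d² = cd⁷

Answer: cd⁷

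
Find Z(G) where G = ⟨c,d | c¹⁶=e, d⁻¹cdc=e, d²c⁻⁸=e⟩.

An element z ∈ Z(G) iff z commutes with every generator.
For example c⁸ is central: (c⁸)·c = c⁹ = c·(c⁸); (c⁸)·d = d⁻¹ = d·(c⁸).
Whereas c ∉ Z(G) since c·d = cd ≠ c⁷d⁻¹ = d·c.
Checking each of the 32 elements this way gives Z(G) = {e, c⁸}, of order 2.

Answer: {e, c⁸}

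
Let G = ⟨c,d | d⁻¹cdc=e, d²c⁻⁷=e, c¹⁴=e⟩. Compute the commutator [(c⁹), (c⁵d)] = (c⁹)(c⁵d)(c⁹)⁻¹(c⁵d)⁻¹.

[(c⁹), (c⁵d)] = (c⁹)·(c⁵d)·(c⁹)⁻¹·(c⁵d)⁻¹.
  (c⁹) · (c⁵d) = d
  d · (c⁵) = c²d⁻¹
  (c²d⁻¹) · (c⁵d⁻¹) = c⁴

Answer: c⁴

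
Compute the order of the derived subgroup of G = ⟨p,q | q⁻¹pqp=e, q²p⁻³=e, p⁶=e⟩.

G' = [G, G] is generated by all commutators. The generator-pair commutators are: [p, q] = p².
The subgroup they normally generate is {e, p², p⁴}, of order 3.
Check: |G/G'| = 12/3 = 4 is the order of the abelianisation.

Answer: 3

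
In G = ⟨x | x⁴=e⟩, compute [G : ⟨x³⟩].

First find ord(x³) by computing successive powers:
  (x³)¹ = x³, (x³)² = x², (x³)³ = x, (x³)⁴ = e.
So |⟨x³⟩| = ord(x³) = 4. With |G| = 4, by Lagrange [G : ⟨x³⟩] = 4/4 = 1.

Answer: 1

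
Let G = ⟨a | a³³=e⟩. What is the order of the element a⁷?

Compute successive powers until reaching e:
  (a⁷)¹ = a⁷, (a⁷)² = a¹⁴, (a⁷)³ = a²¹, (a⁷)⁴ = a²⁸, (a⁷)⁵ = a², (a⁷)⁶ = a⁹, (a⁷)⁷ = a¹⁶, (a⁷)⁸ = a²³, (a⁷)⁹ = a³⁰, (a⁷)¹⁰ = a⁴, (a⁷)¹¹ = a¹¹, (a⁷)¹² = a¹⁸, (a⁷)¹³ = a²⁵, (a⁷)¹⁴ = a³², (a⁷)¹⁵ = a⁶, (a⁷)¹⁶ = a¹³, (a⁷)¹⁷ = a²⁰, (a⁷)¹⁸ = a²⁷, (a⁷)¹⁹ = a, (a⁷)²⁰ = a⁸, (a⁷)²¹ = a¹⁵, (a⁷)²² = a²², (a⁷)²³ = a²⁹, (a⁷)²⁴ = a³, (a⁷)²⁵ = a¹⁰, (a⁷)²⁶ = a¹⁷, (a⁷)²⁷ = a²⁴, (a⁷)²⁸ = a³¹, (a⁷)²⁹ = a⁵, (a⁷)³⁰ = a¹², (a⁷)³¹ = a¹⁹, (a⁷)³² = a²⁶, (a⁷)³³ = e.
The smallest positive k with (a⁷)ᵏ = e is 33.

Answer: 33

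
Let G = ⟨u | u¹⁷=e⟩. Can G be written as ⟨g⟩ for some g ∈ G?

|G| = 17. The element u has order 17 (its powers give 17 distinct elements), so ⟨u⟩ = G and G is cyclic.

Answer: Yes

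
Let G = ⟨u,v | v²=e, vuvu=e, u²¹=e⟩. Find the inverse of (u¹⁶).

The order of (u¹⁶) is 21 (smallest k with (u¹⁶)ᵏ = e), so (u¹⁶)⁻¹ = (u¹⁶)²⁰ = u⁵.
Check: (u¹⁶) · (u⁵) → (u¹⁶) · u⁵ = e, giving e as required.

Answer: u⁵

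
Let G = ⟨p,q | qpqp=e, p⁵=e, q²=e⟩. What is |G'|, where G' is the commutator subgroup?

G' = [G, G] is generated by all commutators. The generator-pair commutators are: [p, q] = p².
The subgroup they normally generate is {e, p, p², p³, p⁴}, of order 5.
Check: |G/G'| = 10/5 = 2 is the order of the abelianisation.

Answer: 5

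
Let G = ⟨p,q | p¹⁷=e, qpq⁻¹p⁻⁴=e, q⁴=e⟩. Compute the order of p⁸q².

Compute successive powers until reaching e:
  (p⁸q²)¹ = p⁸q², (p⁸q²)² = e.
The smallest positive k with (p⁸q²)ᵏ = e is 2.

Answer: 2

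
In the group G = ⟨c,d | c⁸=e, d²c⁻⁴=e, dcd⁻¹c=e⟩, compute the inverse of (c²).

The order of (c²) is 4 (smallest k with (c²)ᵏ = e), so (c²)⁻¹ = (c²)³ = c⁶.
Check: (c²) · (c⁶) → (c²) · c⁶ = e, giving e as required.

Answer: c⁶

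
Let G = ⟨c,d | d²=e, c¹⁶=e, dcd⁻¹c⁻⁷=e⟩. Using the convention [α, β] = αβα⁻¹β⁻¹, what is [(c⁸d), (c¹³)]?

[(c⁸d), (c¹³)] = (c⁸d)·(c¹³)·(c⁸d)⁻¹·(c¹³)⁻¹.
  (c⁸d) · (c¹³) = c³d
  (c³d) · (c⁸d) = c¹¹
  (c¹¹) · (c³) = c¹⁴

Answer: c¹⁴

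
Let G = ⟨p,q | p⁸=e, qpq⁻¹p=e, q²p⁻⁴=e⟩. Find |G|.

Enumerate words in the generators, reducing via the relations: the distinct elements are
  {e, p, q, pq, p², p³, p⁴, p⁵, p⁶, p⁷, p²q, p³q, q⁻¹, pq⁻¹, p²q⁻¹, p³q⁻¹}.
No further products give new elements, so |G| = 16.

Answer: 16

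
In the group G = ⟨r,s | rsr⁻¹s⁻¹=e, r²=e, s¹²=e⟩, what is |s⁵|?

Compute successive powers until reaching e:
  (s⁵)¹ = s⁵, (s⁵)² = s¹⁰, (s⁵)³ = s³, (s⁵)⁴ = s⁸, (s⁵)⁵ = s, (s⁵)⁶ = s⁶, (s⁵)⁷ = s¹¹, (s⁵)⁸ = s⁴, (s⁵)⁹ = s⁹, (s⁵)¹⁰ = s², (s⁵)¹¹ = s⁷, (s⁵)¹² = e.
The smallest positive k with (s⁵)ᵏ = e is 12.

Answer: 12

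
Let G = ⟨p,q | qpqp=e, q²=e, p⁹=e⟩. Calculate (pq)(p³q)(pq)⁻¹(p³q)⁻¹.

[(pq), (p³q)] = (pq)·(p³q)·(pq)⁻¹·(p³q)⁻¹.
  (pq) · (p³q) = p⁷
  (p⁷) · (pq) = p⁸q
  (p⁸q) · (p³q) = p⁵

Answer: p⁵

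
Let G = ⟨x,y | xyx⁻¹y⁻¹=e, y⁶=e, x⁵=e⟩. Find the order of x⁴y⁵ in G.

Compute successive powers until reaching e:
  (x⁴y⁵)¹ = x⁴y⁵, (x⁴y⁵)² = x³y⁴, (x⁴y⁵)³ = x²y³, (x⁴y⁵)⁴ = xy², (x⁴y⁵)⁵ = y, (x⁴y⁵)⁶ = x⁴, (x⁴y⁵)⁷ = x³y⁵, (x⁴y⁵)⁸ = x²y⁴, (x⁴y⁵)⁹ = xy³, (x⁴y⁵)¹⁰ = y², (x⁴y⁵)¹¹ = x⁴y, (x⁴y⁵)¹² = x³, (x⁴y⁵)¹³ = x²y⁵, (x⁴y⁵)¹⁴ = xy⁴, (x⁴y⁵)¹⁵ = y³, (x⁴y⁵)¹⁶ = x⁴y², (x⁴y⁵)¹⁷ = x³y, (x⁴y⁵)¹⁸ = x², (x⁴y⁵)¹⁹ = xy⁵, (x⁴y⁵)²⁰ = y⁴, (x⁴y⁵)²¹ = x⁴y³, (x⁴y⁵)²² = x³y², (x⁴y⁵)²³ = x²y, (x⁴y⁵)²⁴ = x, (x⁴y⁵)²⁵ = y⁵, (x⁴y⁵)²⁶ = x⁴y⁴, (x⁴y⁵)²⁷ = x³y³, (x⁴y⁵)²⁸ = x²y², (x⁴y⁵)²⁹ = xy, (x⁴y⁵)³⁰ = e.
The smallest positive k with (x⁴y⁵)ᵏ = e is 30.

Answer: 30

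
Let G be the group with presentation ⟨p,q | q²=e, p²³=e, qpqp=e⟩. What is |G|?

Enumerate words in the generators, reducing via the relations: the distinct elements are
  {e, p, q, pq, p², p³, p⁴, p⁵, p⁶, p⁷, p⁸, p⁹, p²q, p²², p²¹, p²⁰, p³q, p¹², p¹³, p¹¹, p¹⁰, p¹⁴, p¹⁵, p¹⁶, p¹⁷, p¹⁸, p¹⁹, p⁴q, p⁵q, p⁶q, p⁷q, p⁸q, p⁹q, p²²q, p²¹q, p²⁰q, p¹²q, p¹³q, p¹¹q, p¹⁰q, p¹⁴q, p¹⁵q, p¹⁶q, p¹⁷q, p¹⁸q, p¹⁹q}.
No further products give new elements, so |G| = 46.

Answer: 46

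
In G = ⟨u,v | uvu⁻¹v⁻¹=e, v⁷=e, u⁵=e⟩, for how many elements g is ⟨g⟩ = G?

G is cyclic of order 35. An element generates G iff its order is 35, and a cyclic group of order 35 has exactly φ(35) = 24 such elements.

Answer: 24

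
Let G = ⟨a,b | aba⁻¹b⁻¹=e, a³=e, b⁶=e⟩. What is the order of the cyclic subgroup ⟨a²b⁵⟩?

|⟨a²b⁵⟩| equals the order of a²b⁵. Compute successive powers until reaching e:
  (a²b⁵)¹ = a²b⁵, (a²b⁵)² = ab⁴, (a²b⁵)³ = b³, (a²b⁵)⁴ = a²b², (a²b⁵)⁵ = ab, (a²b⁵)⁶ = e.
The smallest positive k with (a²b⁵)ᵏ = e is 6, so |⟨a²b⁵⟩| = 6.

Answer: 6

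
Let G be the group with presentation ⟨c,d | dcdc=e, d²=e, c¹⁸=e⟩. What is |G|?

Enumerate words in the generators, reducing via the relations: the distinct elements are
  {c, d, e, cd, c², c³, c⁴, c⁵, c⁶, c⁷, c⁸, c⁹, c²d, c³d, c¹², c¹³, c¹¹, c¹⁰, c¹⁴, c¹⁵, c¹⁶, c¹⁷, c⁴d, c⁵d, c⁶d, c⁷d, c⁸d, c⁹d, c¹²d, c¹³d, c¹¹d, c¹⁰d, c¹⁴d, c¹⁵d, c¹⁶d, c¹⁷d}.
No further products give new elements, so |G| = 36.

Answer: 36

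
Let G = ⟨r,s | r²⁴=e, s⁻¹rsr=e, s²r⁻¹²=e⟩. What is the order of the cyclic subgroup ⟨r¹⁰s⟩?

|⟨r¹⁰s⟩| equals the order of r¹⁰s. Compute successive powers until reaching e:
  (r¹⁰s)¹ = r¹⁰s, (r¹⁰s)² = r¹², (r¹⁰s)³ = r¹⁰s⁻¹, (r¹⁰s)⁴ = e.
The smallest positive k with (r¹⁰s)ᵏ = e is 4, so |⟨r¹⁰s⟩| = 4.

Answer: 4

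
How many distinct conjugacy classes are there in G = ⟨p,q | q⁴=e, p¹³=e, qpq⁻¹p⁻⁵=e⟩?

The conjugacy classes (representative and size) are:
  [e] (size 1), [p] (size 4), [p²] (size 4), [p⁹] (size 4), [p¹²q] (size 13), [p⁴q²] (size 13), [p¹²q³] (size 13).
Class equation: 1 + 4 + 4 + 4 + 13 + 13 + 13 = 52 = |G|. So G has 7 conjugacy classes.

Answer: 7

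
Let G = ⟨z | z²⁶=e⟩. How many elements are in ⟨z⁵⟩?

|⟨z⁵⟩| equals the order of z⁵. Compute successive powers until reaching e:
  (z⁵)¹ = z⁵, (z⁵)² = z¹⁰, (z⁵)³ = z¹⁵, (z⁵)⁴ = z²⁰, (z⁵)⁵ = z²⁵, (z⁵)⁶ = z⁴, (z⁵)⁷ = z⁹, (z⁵)⁸ = z¹⁴, (z⁵)⁹ = z¹⁹, (z⁵)¹⁰ = z²⁴, (z⁵)¹¹ = z³, (z⁵)¹² = z⁸, (z⁵)¹³ = z¹³, (z⁵)¹⁴ = z¹⁸, (z⁵)¹⁵ = z²³, (z⁵)¹⁶ = z², (z⁵)¹⁷ = z⁷, (z⁵)¹⁸ = z¹², (z⁵)¹⁹ = z¹⁷, (z⁵)²⁰ = z²², (z⁵)²¹ = z, (z⁵)²² = z⁶, (z⁵)²³ = z¹¹, (z⁵)²⁴ = z¹⁶, (z⁵)²⁵ = z²¹, (z⁵)²⁶ = e.
The smallest positive k with (z⁵)ᵏ = e is 26, so |⟨z⁵⟩| = 26.

Answer: 26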